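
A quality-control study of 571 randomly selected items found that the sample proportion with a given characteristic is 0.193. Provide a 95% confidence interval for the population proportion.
(0.161, 0.225)

Proportion CI:
SE = √(p̂(1-p̂)/n) = √(0.193 · 0.807 / 571) = 0.01652

z* = 1.960
Margin = z* · SE = 1.960 · 0.01652 = 0.0324

CI: 0.193 ± 0.0324 = (0.161, 0.225)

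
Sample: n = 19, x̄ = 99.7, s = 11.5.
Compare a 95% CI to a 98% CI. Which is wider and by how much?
98% CI is wider by 2.38

df = 18
95% CI: t* = 2.101, (94.16, 105.24), width = 2 · t* · s/√n = 11.09
98% CI: t* = 2.552, (92.97, 106.43), width = 2 · t* · s/√n = 13.47

The 98% CI is wider by 13.47 - 11.09 = 2.38.
Higher confidence requires a wider interval.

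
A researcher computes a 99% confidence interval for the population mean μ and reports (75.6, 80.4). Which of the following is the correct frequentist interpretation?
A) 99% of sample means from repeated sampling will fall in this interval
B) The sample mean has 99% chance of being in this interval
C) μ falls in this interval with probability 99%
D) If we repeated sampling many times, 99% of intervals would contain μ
D

A) Wrong — coverage applies to intervals containing μ, not to future x̄ values.
B) Wrong — x̄ is observed and sits in the interval by construction.
C) Wrong — μ is fixed; the randomness lives in the interval, not in μ.
D) Correct — this is the frequentist long-run coverage interpretation.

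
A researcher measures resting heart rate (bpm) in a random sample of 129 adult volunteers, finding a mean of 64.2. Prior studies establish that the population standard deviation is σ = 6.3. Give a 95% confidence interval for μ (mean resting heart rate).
(63.11, 65.29)

z-interval (σ known):
z* = 1.960 for 95% confidence

Margin of error = z* · σ/√n = 1.960 · 6.3/√129 = 1.09

CI: (64.2 - 1.09, 64.2 + 1.09) = (63.11, 65.29)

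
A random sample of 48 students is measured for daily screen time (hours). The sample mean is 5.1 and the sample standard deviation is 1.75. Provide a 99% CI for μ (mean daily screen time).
(4.42, 5.78)

t-interval (σ unknown):
df = n - 1 = 47
t* = 2.685 for 99% confidence

Margin of error = t* · s/√n = 2.685 · 1.75/√48 = 0.68

CI: (4.42, 5.78)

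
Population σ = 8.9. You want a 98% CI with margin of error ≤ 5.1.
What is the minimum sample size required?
n ≥ 17

For margin E ≤ 5.1:
n ≥ (z* · σ / E)²
n ≥ (2.326 · 8.9 / 5.1)²
n ≥ 16.48

Minimum n = 17 (rounding up)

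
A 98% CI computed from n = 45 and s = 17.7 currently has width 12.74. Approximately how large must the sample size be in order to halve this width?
n ≈ 180

CI width ∝ 1/√n
To reduce width by factor 2, need √n to grow by 2 → need 2² = 4 times as many samples.

Current: n = 45, width = 12.74
New: n = 180, width ≈ 6.19

Width reduced by factor of 12.74/6.19 = 2.06.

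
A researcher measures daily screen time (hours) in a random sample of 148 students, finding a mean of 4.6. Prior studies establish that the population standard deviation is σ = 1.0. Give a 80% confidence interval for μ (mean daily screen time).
(4.49, 4.71)

z-interval (σ known):
z* = 1.282 for 80% confidence

Margin of error = z* · σ/√n = 1.282 · 1.0/√148 = 0.11

CI: (4.6 - 0.11, 4.6 + 0.11) = (4.49, 4.71)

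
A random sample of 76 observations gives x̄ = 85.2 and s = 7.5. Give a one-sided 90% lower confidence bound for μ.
μ ≥ 84.09

Lower bound (one-sided):
t* = 1.293 (one-sided for 90%)
Lower bound = x̄ - t* · s/√n = 85.2 - 1.293 · 7.5/√76 = 84.09

We are 90% confident that μ ≥ 84.09.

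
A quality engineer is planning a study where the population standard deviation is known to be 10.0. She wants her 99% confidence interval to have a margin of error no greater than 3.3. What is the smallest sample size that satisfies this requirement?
n ≥ 61

For margin E ≤ 3.3:
n ≥ (z* · σ / E)²
n ≥ (2.576 · 10.0 / 3.3)²
n ≥ 60.93

Minimum n = 61 (rounding up)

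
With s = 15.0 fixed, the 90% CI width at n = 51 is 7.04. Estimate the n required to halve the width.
n ≈ 204

CI width ∝ 1/√n
To reduce width by factor 2, need √n to grow by 2 → need 2² = 4 times as many samples.

Current: n = 51, width = 7.04
New: n = 204, width ≈ 3.47

Width reduced by factor of 7.04/3.47 = 2.03.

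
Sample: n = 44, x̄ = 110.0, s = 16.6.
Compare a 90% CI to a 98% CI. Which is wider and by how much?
98% CI is wider by 3.68

df = 43
90% CI: t* = 1.681, (105.79, 114.21), width = 2 · t* · s/√n = 8.41
98% CI: t* = 2.416, (103.95, 116.05), width = 2 · t* · s/√n = 12.09

The 98% CI is wider by 12.09 - 8.41 = 3.68.
Higher confidence requires a wider interval.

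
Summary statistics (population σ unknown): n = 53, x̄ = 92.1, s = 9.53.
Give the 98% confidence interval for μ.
(88.96, 95.24)

t-interval (σ unknown):
df = n - 1 = 52
t* = 2.400 for 98% confidence

Margin of error = t* · s/√n = 2.400 · 9.53/√53 = 3.14

CI: (88.96, 95.24)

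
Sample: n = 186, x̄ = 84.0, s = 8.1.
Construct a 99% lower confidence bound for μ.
μ ≥ 82.61

Lower bound (one-sided):
t* = 2.347 (one-sided for 99%)
Lower bound = x̄ - t* · s/√n = 84.0 - 2.347 · 8.1/√186 = 82.61

We are 99% confident that μ ≥ 82.61.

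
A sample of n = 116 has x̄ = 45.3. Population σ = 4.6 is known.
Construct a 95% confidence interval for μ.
(44.46, 46.14)

z-interval (σ known):
z* = 1.960 for 95% confidence

Margin of error = z* · σ/√n = 1.960 · 4.6/√116 = 0.84

CI: (45.3 - 0.84, 45.3 + 0.84) = (44.46, 46.14)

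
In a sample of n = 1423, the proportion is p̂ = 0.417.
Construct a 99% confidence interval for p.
(0.383, 0.451)

Proportion CI:
SE = √(p̂(1-p̂)/n) = √(0.417 · 0.583 / 1423) = 0.01307

z* = 2.576
Margin = z* · SE = 2.576 · 0.01307 = 0.0337

CI: 0.417 ± 0.0337 = (0.383, 0.451)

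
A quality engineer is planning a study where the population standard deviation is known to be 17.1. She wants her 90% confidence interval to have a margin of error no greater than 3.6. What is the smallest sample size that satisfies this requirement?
n ≥ 62

For margin E ≤ 3.6:
n ≥ (z* · σ / E)²
n ≥ (1.645 · 17.1 / 3.6)²
n ≥ 61.05

Minimum n = 62 (rounding up)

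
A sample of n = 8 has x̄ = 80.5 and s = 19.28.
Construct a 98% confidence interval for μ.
(60.06, 100.94)

t-interval (σ unknown):
df = n - 1 = 7
t* = 2.998 for 98% confidence

Margin of error = t* · s/√n = 2.998 · 19.28/√8 = 20.44

CI: (60.06, 100.94)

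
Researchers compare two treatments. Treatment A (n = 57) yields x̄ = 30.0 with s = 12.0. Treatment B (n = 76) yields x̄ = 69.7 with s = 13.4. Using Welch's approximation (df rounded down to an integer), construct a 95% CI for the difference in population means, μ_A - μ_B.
(-44.08, -35.32)

Difference: x̄₁ - x̄₂ = -39.70
SE = √(s₁²/n₁ + s₂²/n₂) = √(12.0²/57 + 13.4²/76) = 2.2111
df = 126.87 → 126 (Welch–Satterthwaite, rounded down)
t* = 1.979

CI: -39.70 ± 1.979 · 2.2111 = -39.70 ± 4.38 = (-44.08, -35.32)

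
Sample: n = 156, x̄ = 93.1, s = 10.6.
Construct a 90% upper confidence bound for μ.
μ ≤ 94.19

Upper bound (one-sided):
t* = 1.287 (one-sided for 90%)
Upper bound = x̄ + t* · s/√n = 93.1 + 1.287 · 10.6/√156 = 94.19

We are 90% confident that μ ≤ 94.19.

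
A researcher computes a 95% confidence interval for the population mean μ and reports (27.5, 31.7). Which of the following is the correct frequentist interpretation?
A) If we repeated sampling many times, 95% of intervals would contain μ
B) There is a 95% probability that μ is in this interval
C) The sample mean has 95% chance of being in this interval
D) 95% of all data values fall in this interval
A

A) Correct — this is the frequentist long-run coverage interpretation.
B) Wrong — μ is fixed; the randomness lives in the interval, not in μ.
C) Wrong — x̄ is observed and sits in the interval by construction.
D) Wrong — a CI is about the parameter μ, not individual data values.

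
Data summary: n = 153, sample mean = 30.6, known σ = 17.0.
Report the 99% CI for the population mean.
(27.06, 34.14)

z-interval (σ known):
z* = 2.576 for 99% confidence

Margin of error = z* · σ/√n = 2.576 · 17.0/√153 = 3.54

CI: (30.6 - 3.54, 30.6 + 3.54) = (27.06, 34.14)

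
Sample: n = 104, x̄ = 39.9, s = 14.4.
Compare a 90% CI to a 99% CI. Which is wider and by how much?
99% CI is wider by 2.72

df = 103
90% CI: t* = 1.660, (37.56, 42.24), width = 2 · t* · s/√n = 4.69
99% CI: t* = 2.624, (36.19, 43.61), width = 2 · t* · s/√n = 7.41

The 99% CI is wider by 7.41 - 4.69 = 2.72.
Higher confidence requires a wider interval.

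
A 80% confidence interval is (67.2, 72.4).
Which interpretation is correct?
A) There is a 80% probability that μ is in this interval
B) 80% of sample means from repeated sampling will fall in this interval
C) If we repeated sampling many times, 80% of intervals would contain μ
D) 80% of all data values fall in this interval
C

A) Wrong — μ is fixed; the randomness lives in the interval, not in μ.
B) Wrong — coverage applies to intervals containing μ, not to future x̄ values.
C) Correct — this is the frequentist long-run coverage interpretation.
D) Wrong — a CI is about the parameter μ, not individual data values.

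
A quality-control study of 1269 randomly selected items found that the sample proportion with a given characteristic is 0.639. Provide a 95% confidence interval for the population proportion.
(0.613, 0.665)

Proportion CI:
SE = √(p̂(1-p̂)/n) = √(0.639 · 0.361 / 1269) = 0.01348

z* = 1.960
Margin = z* · SE = 1.960 · 0.01348 = 0.0264

CI: 0.639 ± 0.0264 = (0.613, 0.665)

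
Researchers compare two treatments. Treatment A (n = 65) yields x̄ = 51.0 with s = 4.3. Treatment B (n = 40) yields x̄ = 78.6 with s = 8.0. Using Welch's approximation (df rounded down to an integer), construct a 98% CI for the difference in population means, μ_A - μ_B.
(-30.89, -24.31)

Difference: x̄₁ - x̄₂ = -27.60
SE = √(s₁²/n₁ + s₂²/n₂) = √(4.3²/65 + 8.0²/40) = 1.3728
df = 53.08 → 53 (Welch–Satterthwaite, rounded down)
t* = 2.399

CI: -27.60 ± 2.399 · 1.3728 = -27.60 ± 3.29 = (-30.89, -24.31)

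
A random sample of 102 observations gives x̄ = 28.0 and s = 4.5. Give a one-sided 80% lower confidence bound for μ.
μ ≥ 27.62

Lower bound (one-sided):
t* = 0.845 (one-sided for 80%)
Lower bound = x̄ - t* · s/√n = 28.0 - 0.845 · 4.5/√102 = 27.62

We are 80% confident that μ ≥ 27.62.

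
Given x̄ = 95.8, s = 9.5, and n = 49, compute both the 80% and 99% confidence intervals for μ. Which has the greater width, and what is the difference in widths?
99% CI is wider by 3.75

df = 48
80% CI: t* = 1.299, (94.04, 97.56), width = 2 · t* · s/√n = 3.53
99% CI: t* = 2.682, (92.16, 99.44), width = 2 · t* · s/√n = 7.28

The 99% CI is wider by 7.28 - 3.53 = 3.75.
Higher confidence requires a wider interval.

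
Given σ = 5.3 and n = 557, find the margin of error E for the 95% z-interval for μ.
Margin of error = 0.44

Margin of error = z* · σ/√n
= 1.960 · 5.3/√557
= 1.960 · 5.3/23.6008
= 0.44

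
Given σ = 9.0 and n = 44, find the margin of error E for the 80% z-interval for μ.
Margin of error = 1.74

Margin of error = z* · σ/√n
= 1.282 · 9.0/√44
= 1.282 · 9.0/6.6332
= 1.74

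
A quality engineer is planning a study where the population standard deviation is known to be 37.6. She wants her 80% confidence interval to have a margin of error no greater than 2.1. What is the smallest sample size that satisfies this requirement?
n ≥ 527

For margin E ≤ 2.1:
n ≥ (z* · σ / E)²
n ≥ (1.282 · 37.6 / 2.1)²
n ≥ 526.88

Minimum n = 527 (rounding up)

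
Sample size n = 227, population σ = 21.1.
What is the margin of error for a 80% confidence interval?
Margin of error = 1.80

Margin of error = z* · σ/√n
= 1.282 · 21.1/√227
= 1.282 · 21.1/15.0665
= 1.80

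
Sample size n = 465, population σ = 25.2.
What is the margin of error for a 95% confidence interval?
Margin of error = 2.29

Margin of error = z* · σ/√n
= 1.960 · 25.2/√465
= 1.960 · 25.2/21.5639
= 2.29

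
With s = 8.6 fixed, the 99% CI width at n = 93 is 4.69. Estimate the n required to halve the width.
n ≈ 372

CI width ∝ 1/√n
To reduce width by factor 2, need √n to grow by 2 → need 2² = 4 times as many samples.

Current: n = 93, width = 4.69
New: n = 372, width ≈ 2.31

Width reduced by factor of 4.69/2.31 = 2.03.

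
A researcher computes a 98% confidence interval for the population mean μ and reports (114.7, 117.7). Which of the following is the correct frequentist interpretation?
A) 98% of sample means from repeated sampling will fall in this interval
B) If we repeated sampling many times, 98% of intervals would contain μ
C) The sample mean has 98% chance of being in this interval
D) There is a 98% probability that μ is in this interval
B

A) Wrong — coverage applies to intervals containing μ, not to future x̄ values.
B) Correct — this is the frequentist long-run coverage interpretation.
C) Wrong — x̄ is observed and sits in the interval by construction.
D) Wrong — μ is fixed; the randomness lives in the interval, not in μ.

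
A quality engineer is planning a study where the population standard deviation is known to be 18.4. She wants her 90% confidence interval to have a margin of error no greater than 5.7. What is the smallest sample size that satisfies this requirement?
n ≥ 29

For margin E ≤ 5.7:
n ≥ (z* · σ / E)²
n ≥ (1.645 · 18.4 / 5.7)²
n ≥ 28.20

Minimum n = 29 (rounding up)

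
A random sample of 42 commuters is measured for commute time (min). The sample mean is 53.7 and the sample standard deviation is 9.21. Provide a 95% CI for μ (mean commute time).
(50.83, 56.57)

t-interval (σ unknown):
df = n - 1 = 41
t* = 2.020 for 95% confidence

Margin of error = t* · s/√n = 2.020 · 9.21/√42 = 2.87

CI: (50.83, 56.57)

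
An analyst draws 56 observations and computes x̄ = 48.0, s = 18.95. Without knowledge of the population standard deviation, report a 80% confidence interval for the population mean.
(44.72, 51.28)

t-interval (σ unknown):
df = n - 1 = 55
t* = 1.297 for 80% confidence

Margin of error = t* · s/√n = 1.297 · 18.95/√56 = 3.28

CI: (44.72, 51.28)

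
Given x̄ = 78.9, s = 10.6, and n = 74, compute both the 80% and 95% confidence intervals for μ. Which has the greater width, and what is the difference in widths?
95% CI is wider by 1.72

df = 73
80% CI: t* = 1.293, (77.31, 80.49), width = 2 · t* · s/√n = 3.19
95% CI: t* = 1.993, (76.44, 81.36), width = 2 · t* · s/√n = 4.91

The 95% CI is wider by 4.91 - 3.19 = 1.72.
Higher confidence requires a wider interval.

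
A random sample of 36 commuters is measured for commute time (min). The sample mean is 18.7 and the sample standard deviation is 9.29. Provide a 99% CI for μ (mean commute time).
(14.48, 22.92)

t-interval (σ unknown):
df = n - 1 = 35
t* = 2.724 for 99% confidence

Margin of error = t* · s/√n = 2.724 · 9.29/√36 = 4.22

CI: (14.48, 22.92)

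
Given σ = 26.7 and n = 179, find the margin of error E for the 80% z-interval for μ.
Margin of error = 2.56

Margin of error = z* · σ/√n
= 1.282 · 26.7/√179
= 1.282 · 26.7/13.3791
= 2.56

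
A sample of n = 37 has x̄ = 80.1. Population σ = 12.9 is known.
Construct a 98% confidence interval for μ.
(75.17, 85.03)

z-interval (σ known):
z* = 2.326 for 98% confidence

Margin of error = z* · σ/√n = 2.326 · 12.9/√37 = 4.93

CI: (80.1 - 4.93, 80.1 + 4.93) = (75.17, 85.03)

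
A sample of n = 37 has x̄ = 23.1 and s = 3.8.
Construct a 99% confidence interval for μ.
(21.40, 24.80)

t-interval (σ unknown):
df = n - 1 = 36
t* = 2.719 for 99% confidence

Margin of error = t* · s/√n = 2.719 · 3.8/√37 = 1.70

CI: (21.40, 24.80)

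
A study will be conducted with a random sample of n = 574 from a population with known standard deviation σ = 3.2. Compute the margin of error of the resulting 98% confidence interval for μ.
Margin of error = 0.31

Margin of error = z* · σ/√n
= 2.326 · 3.2/√574
= 2.326 · 3.2/23.9583
= 0.31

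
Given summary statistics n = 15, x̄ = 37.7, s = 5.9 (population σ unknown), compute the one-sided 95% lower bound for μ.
μ ≥ 35.02

Lower bound (one-sided):
t* = 1.761 (one-sided for 95%)
Lower bound = x̄ - t* · s/√n = 37.7 - 1.761 · 5.9/√15 = 35.02

We are 95% confident that μ ≥ 35.02.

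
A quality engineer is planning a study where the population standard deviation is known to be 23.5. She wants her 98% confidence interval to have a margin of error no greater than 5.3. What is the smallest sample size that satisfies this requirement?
n ≥ 107

For margin E ≤ 5.3:
n ≥ (z* · σ / E)²
n ≥ (2.326 · 23.5 / 5.3)²
n ≥ 106.37

Minimum n = 107 (rounding up)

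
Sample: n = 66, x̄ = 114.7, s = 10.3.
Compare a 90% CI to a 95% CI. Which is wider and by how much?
95% CI is wider by 0.83

df = 65
90% CI: t* = 1.669, (112.58, 116.82), width = 2 · t* · s/√n = 4.23
95% CI: t* = 1.997, (112.17, 117.23), width = 2 · t* · s/√n = 5.06

The 95% CI is wider by 5.06 - 4.23 = 0.83.
Higher confidence requires a wider interval.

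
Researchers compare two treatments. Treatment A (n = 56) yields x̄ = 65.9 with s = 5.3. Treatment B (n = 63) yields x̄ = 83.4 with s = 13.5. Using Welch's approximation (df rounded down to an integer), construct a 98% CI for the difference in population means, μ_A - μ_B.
(-21.87, -13.13)

Difference: x̄₁ - x̄₂ = -17.50
SE = √(s₁²/n₁ + s₂²/n₂) = √(5.3²/56 + 13.5²/63) = 1.8424
df = 82.57 → 82 (Welch–Satterthwaite, rounded down)
t* = 2.373

CI: -17.50 ± 2.373 · 1.8424 = -17.50 ± 4.37 = (-21.87, -13.13)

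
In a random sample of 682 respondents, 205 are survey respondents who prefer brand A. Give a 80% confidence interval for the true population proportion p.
(0.278, 0.323)

Proportion CI:
p̂ = 205/682 = 0.30059
SE = √(p̂(1-p̂)/n) = √(0.30059 · 0.69941 / 682) = 0.01756

z* = 1.282
Margin = z* · SE = 1.282 · 0.01756 = 0.0225

CI: 0.30059 ± 0.0225 = (0.278, 0.323)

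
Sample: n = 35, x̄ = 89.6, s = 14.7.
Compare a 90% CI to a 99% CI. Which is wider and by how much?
99% CI is wider by 5.16

df = 34
90% CI: t* = 1.691, (85.40, 93.80), width = 2 · t* · s/√n = 8.40
99% CI: t* = 2.728, (82.82, 96.38), width = 2 · t* · s/√n = 13.56

The 99% CI is wider by 13.56 - 8.40 = 5.16.
Higher confidence requires a wider interval.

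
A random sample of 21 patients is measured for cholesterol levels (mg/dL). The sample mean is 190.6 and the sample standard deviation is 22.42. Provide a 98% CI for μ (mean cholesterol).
(178.23, 202.97)

t-interval (σ unknown):
df = n - 1 = 20
t* = 2.528 for 98% confidence

Margin of error = t* · s/√n = 2.528 · 22.42/√21 = 12.37

CI: (178.23, 202.97)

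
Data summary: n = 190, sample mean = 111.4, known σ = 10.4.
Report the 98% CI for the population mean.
(109.65, 113.15)

z-interval (σ known):
z* = 2.326 for 98% confidence

Margin of error = z* · σ/√n = 2.326 · 10.4/√190 = 1.75

CI: (111.4 - 1.75, 111.4 + 1.75) = (109.65, 113.15)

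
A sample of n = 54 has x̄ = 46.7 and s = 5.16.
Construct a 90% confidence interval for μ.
(45.52, 47.88)

t-interval (σ unknown):
df = n - 1 = 53
t* = 1.674 for 90% confidence

Margin of error = t* · s/√n = 1.674 · 5.16/√54 = 1.18

CI: (45.52, 47.88)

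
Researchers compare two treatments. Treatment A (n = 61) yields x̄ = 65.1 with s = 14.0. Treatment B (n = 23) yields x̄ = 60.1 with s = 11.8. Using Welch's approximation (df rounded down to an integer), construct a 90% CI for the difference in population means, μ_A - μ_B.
(-0.11, 10.11)

Difference: x̄₁ - x̄₂ = 5.00
SE = √(s₁²/n₁ + s₂²/n₂) = √(14.0²/61 + 11.8²/23) = 3.0442
df = 46.72 → 46 (Welch–Satterthwaite, rounded down)
t* = 1.679

CI: 5.00 ± 1.679 · 3.0442 = 5.00 ± 5.11 = (-0.11, 10.11)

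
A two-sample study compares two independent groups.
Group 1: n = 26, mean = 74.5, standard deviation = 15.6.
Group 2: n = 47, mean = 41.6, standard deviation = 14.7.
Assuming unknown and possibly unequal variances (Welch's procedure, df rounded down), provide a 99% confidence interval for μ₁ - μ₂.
(22.89, 42.91)

Difference: x̄₁ - x̄₂ = 32.90
SE = √(s₁²/n₁ + s₂²/n₂) = √(15.6²/26 + 14.7²/47) = 3.7360
df = 49.15 → 49 (Welch–Satterthwaite, rounded down)
t* = 2.680

CI: 32.90 ± 2.680 · 3.7360 = 32.90 ± 10.01 = (22.89, 42.91)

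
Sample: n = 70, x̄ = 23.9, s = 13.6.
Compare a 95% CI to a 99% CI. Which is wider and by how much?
99% CI is wider by 2.12

df = 69
95% CI: t* = 1.995, (20.66, 27.14), width = 2 · t* · s/√n = 6.49
99% CI: t* = 2.649, (19.59, 28.21), width = 2 · t* · s/√n = 8.61

The 99% CI is wider by 8.61 - 6.49 = 2.12.
Higher confidence requires a wider interval.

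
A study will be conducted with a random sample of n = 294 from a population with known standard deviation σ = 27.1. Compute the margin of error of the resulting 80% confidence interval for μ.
Margin of error = 2.03

Margin of error = z* · σ/√n
= 1.282 · 27.1/√294
= 1.282 · 27.1/17.1464
= 2.03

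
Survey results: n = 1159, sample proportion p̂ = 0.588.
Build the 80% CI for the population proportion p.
(0.569, 0.607)

Proportion CI:
SE = √(p̂(1-p̂)/n) = √(0.588 · 0.412 / 1159) = 0.01446

z* = 1.282
Margin = z* · SE = 1.282 · 0.01446 = 0.0185

CI: 0.588 ± 0.0185 = (0.569, 0.607)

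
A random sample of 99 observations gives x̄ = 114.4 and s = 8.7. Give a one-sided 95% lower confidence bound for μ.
μ ≥ 112.95

Lower bound (one-sided):
t* = 1.661 (one-sided for 95%)
Lower bound = x̄ - t* · s/√n = 114.4 - 1.661 · 8.7/√99 = 112.95

We are 95% confident that μ ≥ 112.95.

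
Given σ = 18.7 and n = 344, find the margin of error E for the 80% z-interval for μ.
Margin of error = 1.29

Margin of error = z* · σ/√n
= 1.282 · 18.7/√344
= 1.282 · 18.7/18.5472
= 1.29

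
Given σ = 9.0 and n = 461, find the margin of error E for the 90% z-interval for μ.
Margin of error = 0.69

Margin of error = z* · σ/√n
= 1.645 · 9.0/√461
= 1.645 · 9.0/21.4709
= 0.69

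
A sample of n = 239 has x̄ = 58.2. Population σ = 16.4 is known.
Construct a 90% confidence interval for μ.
(56.45, 59.95)

z-interval (σ known):
z* = 1.645 for 90% confidence

Margin of error = z* · σ/√n = 1.645 · 16.4/√239 = 1.75

CI: (58.2 - 1.75, 58.2 + 1.75) = (56.45, 59.95)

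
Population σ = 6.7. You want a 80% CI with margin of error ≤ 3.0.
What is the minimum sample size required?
n ≥ 9

For margin E ≤ 3.0:
n ≥ (z* · σ / E)²
n ≥ (1.282 · 6.7 / 3.0)²
n ≥ 8.20

Minimum n = 9 (rounding up)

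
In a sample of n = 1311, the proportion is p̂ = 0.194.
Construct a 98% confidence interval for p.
(0.169, 0.219)

Proportion CI:
SE = √(p̂(1-p̂)/n) = √(0.194 · 0.806 / 1311) = 0.01092

z* = 2.326
Margin = z* · SE = 2.326 · 0.01092 = 0.0254

CI: 0.194 ± 0.0254 = (0.169, 0.219)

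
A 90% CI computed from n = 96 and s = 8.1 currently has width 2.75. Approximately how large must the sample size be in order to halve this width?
n ≈ 384

CI width ∝ 1/√n
To reduce width by factor 2, need √n to grow by 2 → need 2² = 4 times as many samples.

Current: n = 96, width = 2.75
New: n = 384, width ≈ 1.36

Width reduced by factor of 2.75/1.36 = 2.02.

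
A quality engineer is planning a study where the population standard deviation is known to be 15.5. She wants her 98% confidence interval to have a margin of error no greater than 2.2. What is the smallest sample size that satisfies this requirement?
n ≥ 269

For margin E ≤ 2.2:
n ≥ (z* · σ / E)²
n ≥ (2.326 · 15.5 / 2.2)²
n ≥ 268.56

Minimum n = 269 (rounding up)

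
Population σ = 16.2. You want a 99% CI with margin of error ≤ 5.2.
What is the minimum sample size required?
n ≥ 65

For margin E ≤ 5.2:
n ≥ (z* · σ / E)²
n ≥ (2.576 · 16.2 / 5.2)²
n ≥ 64.40

Minimum n = 65 (rounding up)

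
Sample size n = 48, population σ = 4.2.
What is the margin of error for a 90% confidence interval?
Margin of error = 1.00

Margin of error = z* · σ/√n
= 1.645 · 4.2/√48
= 1.645 · 4.2/6.9282
= 1.00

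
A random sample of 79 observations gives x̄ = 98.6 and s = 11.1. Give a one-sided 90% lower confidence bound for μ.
μ ≥ 96.99

Lower bound (one-sided):
t* = 1.292 (one-sided for 90%)
Lower bound = x̄ - t* · s/√n = 98.6 - 1.292 · 11.1/√79 = 96.99

We are 90% confident that μ ≥ 96.99.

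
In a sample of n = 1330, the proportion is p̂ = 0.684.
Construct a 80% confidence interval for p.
(0.668, 0.700)

Proportion CI:
SE = √(p̂(1-p̂)/n) = √(0.684 · 0.316 / 1330) = 0.01275

z* = 1.282
Margin = z* · SE = 1.282 · 0.01275 = 0.0163

CI: 0.684 ± 0.0163 = (0.668, 0.700)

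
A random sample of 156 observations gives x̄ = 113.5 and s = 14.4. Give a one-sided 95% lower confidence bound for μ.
μ ≥ 111.59

Lower bound (one-sided):
t* = 1.655 (one-sided for 95%)
Lower bound = x̄ - t* · s/√n = 113.5 - 1.655 · 14.4/√156 = 111.59

We are 95% confident that μ ≥ 111.59.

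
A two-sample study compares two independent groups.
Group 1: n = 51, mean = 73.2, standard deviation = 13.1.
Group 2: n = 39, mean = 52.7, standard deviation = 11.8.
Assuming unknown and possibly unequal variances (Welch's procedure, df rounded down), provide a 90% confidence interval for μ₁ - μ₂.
(16.12, 24.88)

Difference: x̄₁ - x̄₂ = 20.50
SE = √(s₁²/n₁ + s₂²/n₂) = √(13.1²/51 + 11.8²/39) = 2.6335
df = 85.60 → 85 (Welch–Satterthwaite, rounded down)
t* = 1.663

CI: 20.50 ± 1.663 · 2.6335 = 20.50 ± 4.38 = (16.12, 24.88)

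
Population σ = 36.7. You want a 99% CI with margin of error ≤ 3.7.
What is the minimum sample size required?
n ≥ 653

For margin E ≤ 3.7:
n ≥ (z* · σ / E)²
n ≥ (2.576 · 36.7 / 3.7)²
n ≥ 652.86

Minimum n = 653 (rounding up)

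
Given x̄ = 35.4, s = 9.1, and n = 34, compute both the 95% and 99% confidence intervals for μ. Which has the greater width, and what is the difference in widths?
99% CI is wider by 2.18

df = 33
95% CI: t* = 2.035, (32.22, 38.58), width = 2 · t* · s/√n = 6.35
99% CI: t* = 2.733, (31.13, 39.67), width = 2 · t* · s/√n = 8.53

The 99% CI is wider by 8.53 - 6.35 = 2.18.
Higher confidence requires a wider interval.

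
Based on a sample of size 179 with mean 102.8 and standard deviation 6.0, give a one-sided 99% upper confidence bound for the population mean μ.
μ ≤ 103.85

Upper bound (one-sided):
t* = 2.347 (one-sided for 99%)
Upper bound = x̄ + t* · s/√n = 102.8 + 2.347 · 6.0/√179 = 103.85

We are 99% confident that μ ≤ 103.85.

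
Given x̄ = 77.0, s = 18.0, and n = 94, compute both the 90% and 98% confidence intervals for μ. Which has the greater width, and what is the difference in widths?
98% CI is wider by 2.62

df = 93
90% CI: t* = 1.661, (73.92, 80.08), width = 2 · t* · s/√n = 6.17
98% CI: t* = 2.367, (72.61, 81.39), width = 2 · t* · s/√n = 8.79

The 98% CI is wider by 8.79 - 6.17 = 2.62.
Higher confidence requires a wider interval.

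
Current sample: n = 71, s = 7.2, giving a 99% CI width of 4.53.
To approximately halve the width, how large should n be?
n ≈ 284

CI width ∝ 1/√n
To reduce width by factor 2, need √n to grow by 2 → need 2² = 4 times as many samples.

Current: n = 71, width = 4.53
New: n = 284, width ≈ 2.22

Width reduced by factor of 4.53/2.22 = 2.04.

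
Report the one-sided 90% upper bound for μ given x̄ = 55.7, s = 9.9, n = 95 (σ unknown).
μ ≤ 57.01

Upper bound (one-sided):
t* = 1.291 (one-sided for 90%)
Upper bound = x̄ + t* · s/√n = 55.7 + 1.291 · 9.9/√95 = 57.01

We are 90% confident that μ ≤ 57.01.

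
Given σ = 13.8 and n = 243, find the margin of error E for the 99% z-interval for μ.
Margin of error = 2.28

Margin of error = z* · σ/√n
= 2.576 · 13.8/√243
= 2.576 · 13.8/15.5885
= 2.28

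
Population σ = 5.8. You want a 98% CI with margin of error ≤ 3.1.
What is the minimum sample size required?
n ≥ 19

For margin E ≤ 3.1:
n ≥ (z* · σ / E)²
n ≥ (2.326 · 5.8 / 3.1)²
n ≥ 18.94

Minimum n = 19 (rounding up)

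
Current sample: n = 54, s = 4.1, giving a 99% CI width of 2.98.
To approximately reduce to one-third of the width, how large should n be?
n ≈ 486

CI width ∝ 1/√n
To reduce width by factor 3, need √n to grow by 3 → need 3² = 9 times as many samples.

Current: n = 54, width = 2.98
New: n = 486, width ≈ 0.96

Width reduced by factor of 2.98/0.96 = 3.10.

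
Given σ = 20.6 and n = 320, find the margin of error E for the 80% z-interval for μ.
Margin of error = 1.48

Margin of error = z* · σ/√n
= 1.282 · 20.6/√320
= 1.282 · 20.6/17.8885
= 1.48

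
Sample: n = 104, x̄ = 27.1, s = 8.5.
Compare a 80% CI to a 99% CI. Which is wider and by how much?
99% CI is wider by 2.22

df = 103
80% CI: t* = 1.290, (26.02, 28.18), width = 2 · t* · s/√n = 2.15
99% CI: t* = 2.624, (24.91, 29.29), width = 2 · t* · s/√n = 4.37

The 99% CI is wider by 4.37 - 2.15 = 2.22.
Higher confidence requires a wider interval.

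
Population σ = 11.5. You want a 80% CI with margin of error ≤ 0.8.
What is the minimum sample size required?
n ≥ 340

For margin E ≤ 0.8:
n ≥ (z* · σ / E)²
n ≥ (1.282 · 11.5 / 0.8)²
n ≥ 339.62

Minimum n = 340 (rounding up)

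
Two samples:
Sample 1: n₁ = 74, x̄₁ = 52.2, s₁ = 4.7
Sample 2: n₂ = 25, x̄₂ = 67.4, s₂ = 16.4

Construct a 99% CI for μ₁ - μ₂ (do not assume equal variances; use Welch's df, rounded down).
(-24.47, -5.93)

Difference: x̄₁ - x̄₂ = -15.20
SE = √(s₁²/n₁ + s₂²/n₂) = √(4.7²/74 + 16.4²/25) = 3.3252
df = 25.34 → 25 (Welch–Satterthwaite, rounded down)
t* = 2.787

CI: -15.20 ± 2.787 · 3.3252 = -15.20 ± 9.27 = (-24.47, -5.93)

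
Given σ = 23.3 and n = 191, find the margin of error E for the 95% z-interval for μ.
Margin of error = 3.30

Margin of error = z* · σ/√n
= 1.960 · 23.3/√191
= 1.960 · 23.3/13.8203
= 3.30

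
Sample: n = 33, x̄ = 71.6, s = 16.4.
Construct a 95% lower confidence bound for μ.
μ ≥ 66.76

Lower bound (one-sided):
t* = 1.694 (one-sided for 95%)
Lower bound = x̄ - t* · s/√n = 71.6 - 1.694 · 16.4/√33 = 66.76

We are 95% confident that μ ≥ 66.76.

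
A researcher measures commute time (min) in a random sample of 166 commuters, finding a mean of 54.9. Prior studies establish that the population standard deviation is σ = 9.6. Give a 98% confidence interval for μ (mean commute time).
(53.17, 56.63)

z-interval (σ known):
z* = 2.326 for 98% confidence

Margin of error = z* · σ/√n = 2.326 · 9.6/√166 = 1.73

CI: (54.9 - 1.73, 54.9 + 1.73) = (53.17, 56.63)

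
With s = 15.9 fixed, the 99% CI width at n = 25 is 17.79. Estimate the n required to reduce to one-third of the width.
n ≈ 225

CI width ∝ 1/√n
To reduce width by factor 3, need √n to grow by 3 → need 3² = 9 times as many samples.

Current: n = 25, width = 17.79
New: n = 225, width ≈ 5.51

Width reduced by factor of 17.79/5.51 = 3.23.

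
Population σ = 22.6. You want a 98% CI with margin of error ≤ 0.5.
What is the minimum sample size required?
n ≥ 11054

For margin E ≤ 0.5:
n ≥ (z* · σ / E)²
n ≥ (2.326 · 22.6 / 0.5)²
n ≥ 11053.41

Minimum n = 11054 (rounding up)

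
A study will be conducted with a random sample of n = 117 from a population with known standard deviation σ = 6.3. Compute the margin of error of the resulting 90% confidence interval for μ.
Margin of error = 0.96

Margin of error = z* · σ/√n
= 1.645 · 6.3/√117
= 1.645 · 6.3/10.8167
= 0.96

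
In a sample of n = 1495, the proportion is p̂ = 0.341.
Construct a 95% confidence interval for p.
(0.317, 0.365)

Proportion CI:
SE = √(p̂(1-p̂)/n) = √(0.341 · 0.659 / 1495) = 0.01226

z* = 1.960
Margin = z* · SE = 1.960 · 0.01226 = 0.0240

CI: 0.341 ± 0.0240 = (0.317, 0.365)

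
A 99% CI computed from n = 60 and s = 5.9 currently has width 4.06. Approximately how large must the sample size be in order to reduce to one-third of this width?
n ≈ 540

CI width ∝ 1/√n
To reduce width by factor 3, need √n to grow by 3 → need 3² = 9 times as many samples.

Current: n = 60, width = 4.06
New: n = 540, width ≈ 1.31

Width reduced by factor of 4.06/1.31 = 3.10.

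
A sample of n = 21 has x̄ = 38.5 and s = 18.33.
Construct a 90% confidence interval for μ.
(31.60, 45.40)

t-interval (σ unknown):
df = n - 1 = 20
t* = 1.725 for 90% confidence

Margin of error = t* · s/√n = 1.725 · 18.33/√21 = 6.90

CI: (31.60, 45.40)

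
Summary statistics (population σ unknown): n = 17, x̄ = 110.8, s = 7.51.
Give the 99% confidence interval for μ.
(105.48, 116.12)

t-interval (σ unknown):
df = n - 1 = 16
t* = 2.921 for 99% confidence

Margin of error = t* · s/√n = 2.921 · 7.51/√17 = 5.32

CI: (105.48, 116.12)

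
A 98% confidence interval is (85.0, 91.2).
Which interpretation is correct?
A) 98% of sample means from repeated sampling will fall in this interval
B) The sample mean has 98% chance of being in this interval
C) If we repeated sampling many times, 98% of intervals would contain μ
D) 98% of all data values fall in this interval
C

A) Wrong — coverage applies to intervals containing μ, not to future x̄ values.
B) Wrong — x̄ is observed and sits in the interval by construction.
C) Correct — this is the frequentist long-run coverage interpretation.
D) Wrong — a CI is about the parameter μ, not individual data values.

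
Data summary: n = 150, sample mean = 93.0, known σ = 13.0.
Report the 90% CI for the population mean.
(91.25, 94.75)

z-interval (σ known):
z* = 1.645 for 90% confidence

Margin of error = z* · σ/√n = 1.645 · 13.0/√150 = 1.75

CI: (93.0 - 1.75, 93.0 + 1.75) = (91.25, 94.75)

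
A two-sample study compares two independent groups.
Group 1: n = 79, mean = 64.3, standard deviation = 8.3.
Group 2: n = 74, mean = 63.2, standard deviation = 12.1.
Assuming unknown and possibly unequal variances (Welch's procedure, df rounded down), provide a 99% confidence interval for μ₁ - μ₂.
(-3.32, 5.52)

Difference: x̄₁ - x̄₂ = 1.10
SE = √(s₁²/n₁ + s₂²/n₂) = √(8.3²/79 + 12.1²/74) = 1.6884
df = 128.22 → 128 (Welch–Satterthwaite, rounded down)
t* = 2.615

CI: 1.10 ± 2.615 · 1.6884 = 1.10 ± 4.42 = (-3.32, 5.52)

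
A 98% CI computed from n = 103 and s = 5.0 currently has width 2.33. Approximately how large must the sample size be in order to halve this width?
n ≈ 412

CI width ∝ 1/√n
To reduce width by factor 2, need √n to grow by 2 → need 2² = 4 times as many samples.

Current: n = 103, width = 2.33
New: n = 412, width ≈ 1.15

Width reduced by factor of 2.33/1.15 = 2.03.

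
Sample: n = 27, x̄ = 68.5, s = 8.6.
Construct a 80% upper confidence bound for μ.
μ ≤ 69.92

Upper bound (one-sided):
t* = 0.856 (one-sided for 80%)
Upper bound = x̄ + t* · s/√n = 68.5 + 0.856 · 8.6/√27 = 69.92

We are 80% confident that μ ≤ 69.92.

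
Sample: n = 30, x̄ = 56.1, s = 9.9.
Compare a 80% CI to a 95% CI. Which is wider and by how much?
95% CI is wider by 2.65

df = 29
80% CI: t* = 1.311, (53.73, 58.47), width = 2 · t* · s/√n = 4.74
95% CI: t* = 2.045, (52.40, 59.80), width = 2 · t* · s/√n = 7.39

The 95% CI is wider by 7.39 - 4.74 = 2.65.
Higher confidence requires a wider interval.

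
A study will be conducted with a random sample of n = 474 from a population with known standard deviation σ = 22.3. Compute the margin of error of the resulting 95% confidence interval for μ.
Margin of error = 2.01

Margin of error = z* · σ/√n
= 1.960 · 22.3/√474
= 1.960 · 22.3/21.7715
= 2.01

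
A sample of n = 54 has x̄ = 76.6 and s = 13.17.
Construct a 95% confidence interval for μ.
(73.00, 80.20)

t-interval (σ unknown):
df = n - 1 = 53
t* = 2.006 for 95% confidence

Margin of error = t* · s/√n = 2.006 · 13.17/√54 = 3.60

CI: (73.00, 80.20)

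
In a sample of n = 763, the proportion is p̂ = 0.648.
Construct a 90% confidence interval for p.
(0.620, 0.676)

Proportion CI:
SE = √(p̂(1-p̂)/n) = √(0.648 · 0.352 / 763) = 0.01729

z* = 1.645
Margin = z* · SE = 1.645 · 0.01729 = 0.0284

CI: 0.648 ± 0.0284 = (0.620, 0.676)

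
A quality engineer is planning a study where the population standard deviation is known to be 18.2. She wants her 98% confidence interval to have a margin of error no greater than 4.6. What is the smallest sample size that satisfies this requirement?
n ≥ 85

For margin E ≤ 4.6:
n ≥ (z* · σ / E)²
n ≥ (2.326 · 18.2 / 4.6)²
n ≥ 84.69

Minimum n = 85 (rounding up)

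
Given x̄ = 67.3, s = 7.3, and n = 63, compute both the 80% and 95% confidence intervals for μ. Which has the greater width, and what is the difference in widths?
95% CI is wider by 1.30

df = 62
80% CI: t* = 1.295, (66.11, 68.49), width = 2 · t* · s/√n = 2.38
95% CI: t* = 1.999, (65.46, 69.14), width = 2 · t* · s/√n = 3.68

The 95% CI is wider by 3.68 - 2.38 = 1.30.
Higher confidence requires a wider interval.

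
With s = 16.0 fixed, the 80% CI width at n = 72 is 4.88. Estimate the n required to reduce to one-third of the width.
n ≈ 648

CI width ∝ 1/√n
To reduce width by factor 3, need √n to grow by 3 → need 3² = 9 times as many samples.

Current: n = 72, width = 4.88
New: n = 648, width ≈ 1.61

Width reduced by factor of 4.88/1.61 = 3.03.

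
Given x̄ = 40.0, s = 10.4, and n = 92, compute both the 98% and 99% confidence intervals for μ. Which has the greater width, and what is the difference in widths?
99% CI is wider by 0.57

df = 91
98% CI: t* = 2.368, (37.43, 42.57), width = 2 · t* · s/√n = 5.14
99% CI: t* = 2.631, (37.15, 42.85), width = 2 · t* · s/√n = 5.71

The 99% CI is wider by 5.71 - 5.14 = 0.57.
Higher confidence requires a wider interval.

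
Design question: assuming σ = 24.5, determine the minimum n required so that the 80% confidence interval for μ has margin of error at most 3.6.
n ≥ 77

For margin E ≤ 3.6:
n ≥ (z* · σ / E)²
n ≥ (1.282 · 24.5 / 3.6)²
n ≥ 76.12

Minimum n = 77 (rounding up)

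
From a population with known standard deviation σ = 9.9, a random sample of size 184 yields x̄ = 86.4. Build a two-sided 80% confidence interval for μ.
(85.46, 87.34)

z-interval (σ known):
z* = 1.282 for 80% confidence

Margin of error = z* · σ/√n = 1.282 · 9.9/√184 = 0.94

CI: (86.4 - 0.94, 86.4 + 0.94) = (85.46, 87.34)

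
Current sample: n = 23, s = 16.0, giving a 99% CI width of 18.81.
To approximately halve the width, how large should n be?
n ≈ 92

CI width ∝ 1/√n
To reduce width by factor 2, need √n to grow by 2 → need 2² = 4 times as many samples.

Current: n = 23, width = 18.81
New: n = 92, width ≈ 8.78

Width reduced by factor of 18.81/8.78 = 2.14.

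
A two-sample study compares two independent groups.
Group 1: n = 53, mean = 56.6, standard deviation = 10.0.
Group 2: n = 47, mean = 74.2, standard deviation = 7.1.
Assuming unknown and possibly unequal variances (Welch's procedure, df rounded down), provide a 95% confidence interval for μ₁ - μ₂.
(-21.02, -14.18)

Difference: x̄₁ - x̄₂ = -17.60
SE = √(s₁²/n₁ + s₂²/n₂) = √(10.0²/53 + 7.1²/47) = 1.7203
df = 93.70 → 93 (Welch–Satterthwaite, rounded down)
t* = 1.986

CI: -17.60 ± 1.986 · 1.7203 = -17.60 ± 3.42 = (-21.02, -14.18)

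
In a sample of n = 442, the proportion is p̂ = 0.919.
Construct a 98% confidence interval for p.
(0.889, 0.949)

Proportion CI:
SE = √(p̂(1-p̂)/n) = √(0.919 · 0.081 / 442) = 0.01298

z* = 2.326
Margin = z* · SE = 2.326 · 0.01298 = 0.0302

CI: 0.919 ± 0.0302 = (0.889, 0.949)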